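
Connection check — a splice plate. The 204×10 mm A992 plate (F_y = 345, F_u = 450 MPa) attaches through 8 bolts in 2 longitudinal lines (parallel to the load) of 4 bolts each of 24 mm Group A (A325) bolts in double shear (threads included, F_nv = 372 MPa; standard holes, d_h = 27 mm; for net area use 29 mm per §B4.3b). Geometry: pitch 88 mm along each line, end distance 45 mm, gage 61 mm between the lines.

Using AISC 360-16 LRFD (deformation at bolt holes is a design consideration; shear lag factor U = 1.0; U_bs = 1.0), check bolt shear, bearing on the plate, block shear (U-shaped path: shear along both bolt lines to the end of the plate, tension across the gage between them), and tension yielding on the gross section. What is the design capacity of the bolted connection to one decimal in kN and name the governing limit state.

Bolt shear: A_b = π(24)²/4 = 452.39 mm². φR_n = 0.75 × 372 × 452.39 × 8 × 2 = 2019.5 kN.
Bearing (10 mm plate, F_u = 450 MPa): end bolts L_c = 45 − 27/2 = 31.5, R_n = min(1.2×31.5×10×450, 2.4×24×10×450) = 170.1 kN/bolt; interior L_c = 88 − 27 = 61, R_n = 259.2 kN/bolt. φR_n = 0.75 × (2×170.1 + 6×259.2) = 1421.6 kN.
Block shear: shear path 2×[45+3×88] = 2×309 mm, A_gv = 6180, A_nv = 2×(309 − 3.5×29)×10 = 4150 mm²; tension across gage: (61 − 1×29)×10 = 320 mm². R_n = min(0.6×450×4150, 0.6×345×6180) + 1.0×450×320 = min(1120.5, 1279.3) + 144 = 1264.5 kN. φR_n = 0.75 × 1264.5 = 948.4 kN.
Tension yield (gross): A_g = 204×10 = 2040 mm². φR_n = 0.90 × 345 × 2040 = 633.4 kN.
Governing: min(2019.5, 1421.6, 948.4, 633.4) = 633.4 kN → gross-section yield.

633.4 kN (gross-section yield governs)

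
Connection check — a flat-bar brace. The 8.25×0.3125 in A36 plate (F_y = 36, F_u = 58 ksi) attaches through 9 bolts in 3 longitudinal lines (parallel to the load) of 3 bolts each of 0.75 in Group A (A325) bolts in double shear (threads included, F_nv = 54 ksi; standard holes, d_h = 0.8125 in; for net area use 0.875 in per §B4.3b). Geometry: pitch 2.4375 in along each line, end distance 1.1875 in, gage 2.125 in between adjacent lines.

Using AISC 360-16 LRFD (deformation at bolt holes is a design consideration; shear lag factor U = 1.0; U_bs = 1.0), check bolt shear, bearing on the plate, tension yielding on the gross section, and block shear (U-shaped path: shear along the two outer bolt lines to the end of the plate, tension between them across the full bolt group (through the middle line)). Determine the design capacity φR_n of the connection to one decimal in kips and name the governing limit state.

83.5 kips (gross-section yield governs)

Bolt shear: A_b = π(0.75)²/4 = 0.44179 in². φR_n = 0.75 × 54 × 0.44179 × 9 × 2 = 322.1 kips.
Bearing (0.3125 in plate, F_u = 58 ksi): end bolts L_c = 1.1875 − 0.8125/2 = 0.78125, R_n = min(1.2×0.78125×0.3125×58, 2.4×0.75×0.3125×58) = 16.992 kips/bolt; interior L_c = 2.4375 − 0.8125 = 1.625, R_n = 32.625 kips/bolt. φR_n = 0.75 × (3×16.992 + 6×32.625) = 185.0 kips.
Tension yield (gross): A_g = 8.25×0.3125 = 2.5781 in². φR_n = 0.90 × 36 × 2.5781 = 83.5 kips.
Block shear: shear path 2×[1.1875+2×2.4375] = 2×6.0625 in, A_gv = 3.7891, A_nv = 2×(6.0625 − 2.5×0.875)×0.3125 = 2.4219 in²; tension across gage: (4.25 − 2×0.875)×0.3125 = 0.78125 in². R_n = min(0.6×58×2.4219, 0.6×36×3.7891) + 1.0×58×0.78125 = min(84.282, 81.845) + 45.313 = 127.16 kips. φR_n = 0.75 × 127.16 = 95.4 kips.
Governing: min(322.1, 185.0, 83.5, 95.4) = 83.5 kips → gross-section yield.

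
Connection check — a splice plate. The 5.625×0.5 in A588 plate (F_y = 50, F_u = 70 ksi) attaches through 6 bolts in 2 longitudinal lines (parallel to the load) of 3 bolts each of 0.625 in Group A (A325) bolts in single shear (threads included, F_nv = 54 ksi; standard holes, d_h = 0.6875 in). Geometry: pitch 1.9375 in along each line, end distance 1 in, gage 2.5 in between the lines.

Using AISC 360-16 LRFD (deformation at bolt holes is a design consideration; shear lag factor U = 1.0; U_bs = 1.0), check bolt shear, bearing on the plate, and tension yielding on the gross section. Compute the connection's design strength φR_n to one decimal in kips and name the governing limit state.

74.6 kips (bolt shear governs)

Bolt shear: A_b = π(0.625)²/4 = 0.3068 in². φR_n = 0.75 × 54 × 0.3068 × 6 × 1 = 74.6 kips.
Bearing (0.5 in plate, F_u = 70 ksi): end bolts L_c = 1 − 0.6875/2 = 0.65625, R_n = min(1.2×0.65625×0.5×70, 2.4×0.625×0.5×70) = 27.563 kips/bolt; interior L_c = 1.9375 − 0.6875 = 1.25, R_n = 52.5 kips/bolt. φR_n = 0.75 × (2×27.563 + 4×52.5) = 198.8 kips.
Tension yield (gross): A_g = 5.625×0.5 = 2.8125 in². φR_n = 0.90 × 50 × 2.8125 = 126.6 kips.
Governing: min(74.6, 198.8, 126.6) = 74.6 kips → bolt shear.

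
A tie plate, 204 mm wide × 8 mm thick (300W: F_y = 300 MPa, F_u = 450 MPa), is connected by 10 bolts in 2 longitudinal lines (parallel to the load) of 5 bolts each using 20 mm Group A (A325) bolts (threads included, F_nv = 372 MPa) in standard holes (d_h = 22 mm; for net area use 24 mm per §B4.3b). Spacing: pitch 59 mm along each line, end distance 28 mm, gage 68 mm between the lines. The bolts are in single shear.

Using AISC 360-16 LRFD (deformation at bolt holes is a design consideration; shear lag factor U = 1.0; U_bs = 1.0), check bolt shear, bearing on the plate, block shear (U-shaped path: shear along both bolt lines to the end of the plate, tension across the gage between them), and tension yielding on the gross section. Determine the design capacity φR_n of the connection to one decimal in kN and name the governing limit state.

Bolt shear: A_b = π(20)²/4 = 314.16 mm². φR_n = 0.75 × 372 × 314.16 × 10 × 1 = 876.5 kN.
Bearing (8 mm plate, F_u = 450 MPa): end bolts L_c = 28 − 22/2 = 17, R_n = min(1.2×17×8×450, 2.4×20×8×450) = 73.44 kN/bolt; interior L_c = 59 − 22 = 37, R_n = 159.84 kN/bolt. φR_n = 0.75 × (2×73.44 + 8×159.84) = 1069.2 kN.
Block shear: shear path 2×[28+4×59] = 2×264 mm, A_gv = 4224, A_nv = 2×(264 − 4.5×24)×8 = 2496 mm²; tension across gage: (68 − 1×24)×8 = 352 mm². R_n = min(0.6×450×2496, 0.6×300×4224) + 1.0×450×352 = min(673.92, 760.32) + 158.4 = 832.32 kN. φR_n = 0.75 × 832.32 = 624.2 kN.
Tension yield (gross): A_g = 204×8 = 1632 mm². φR_n = 0.90 × 300 × 1632 = 440.6 kN.
Governing: min(876.5, 1069.2, 624.2, 440.6) = 440.6 kN → gross-section yield.

440.6 kN (gross-section yield governs)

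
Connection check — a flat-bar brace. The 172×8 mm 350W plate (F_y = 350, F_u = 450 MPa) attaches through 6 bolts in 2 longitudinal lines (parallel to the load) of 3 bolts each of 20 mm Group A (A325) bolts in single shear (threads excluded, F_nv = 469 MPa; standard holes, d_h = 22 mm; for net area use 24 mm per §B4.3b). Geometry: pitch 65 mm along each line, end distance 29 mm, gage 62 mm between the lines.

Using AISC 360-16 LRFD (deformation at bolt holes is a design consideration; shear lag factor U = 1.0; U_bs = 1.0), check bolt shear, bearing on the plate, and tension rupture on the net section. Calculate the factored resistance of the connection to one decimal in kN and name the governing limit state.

334.8 kN (net-section rupture governs)

Bolt shear: A_b = π(20)²/4 = 314.16 mm². φR_n = 0.75 × 469 × 314.16 × 6 × 1 = 663.0 kN.
Bearing (8 mm plate, F_u = 450 MPa): end bolts L_c = 29 − 22/2 = 18, R_n = min(1.2×18×8×450, 2.4×20×8×450) = 77.76 kN/bolt; interior L_c = 65 − 22 = 43, R_n = 172.8 kN/bolt. φR_n = 0.75 × (2×77.76 + 4×172.8) = 635.0 kN.
Tension rupture (net): A_n = (172 − 2×24)×8 = 992 mm² (U = 1.0, A_e = A_n). φR_n = 0.75 × 450 × 992 = 334.8 kN.
Governing: min(663.0, 635.0, 334.8) = 334.8 kN → net-section rupture.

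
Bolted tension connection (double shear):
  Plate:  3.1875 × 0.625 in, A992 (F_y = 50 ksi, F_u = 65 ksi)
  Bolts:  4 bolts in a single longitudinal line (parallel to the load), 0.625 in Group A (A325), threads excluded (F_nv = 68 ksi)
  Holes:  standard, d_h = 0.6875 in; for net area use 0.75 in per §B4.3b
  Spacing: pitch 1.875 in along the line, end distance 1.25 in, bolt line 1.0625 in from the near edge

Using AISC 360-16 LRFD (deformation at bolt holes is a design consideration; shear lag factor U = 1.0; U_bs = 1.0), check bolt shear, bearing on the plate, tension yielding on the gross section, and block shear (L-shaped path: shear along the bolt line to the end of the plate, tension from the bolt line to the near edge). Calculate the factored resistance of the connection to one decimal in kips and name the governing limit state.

Bolt shear: A_b = π(0.625)²/4 = 0.3068 in². φR_n = 0.75 × 68 × 0.3068 × 4 × 2 = 125.2 kips.
Bearing (0.625 in plate, F_u = 65 ksi): end bolts L_c = 1.25 − 0.6875/2 = 0.90625, R_n = min(1.2×0.90625×0.625×65, 2.4×0.625×0.625×65) = 44.18 kips/bolt; interior L_c = 1.875 − 0.6875 = 1.1875, R_n = 57.891 kips/bolt. φR_n = 0.75 × (1×44.18 + 3×57.891) = 163.4 kips.
Tension yield (gross): A_g = 3.1875×0.625 = 1.9922 in². φR_n = 0.90 × 50 × 1.9922 = 89.6 kips.
Block shear: shear path 1×[1.25+3×1.875] = 1×6.875 in, A_gv = 4.2969, A_nv = 1×(6.875 − 3.5×0.75)×0.625 = 2.6563 in²; tension to near edge: (1.0625 − 0.5×0.75)×0.625 = 0.42969 in². R_n = min(0.6×65×2.6563, 0.6×50×4.2969) + 1.0×65×0.42969 = min(103.6, 128.91) + 27.93 = 131.53 kips. φR_n = 0.75 × 131.53 = 98.6 kips.
Governing: min(125.2, 163.4, 89.6, 98.6) = 89.6 kips → gross-section yield.

89.6 kips (gross-section yield governs)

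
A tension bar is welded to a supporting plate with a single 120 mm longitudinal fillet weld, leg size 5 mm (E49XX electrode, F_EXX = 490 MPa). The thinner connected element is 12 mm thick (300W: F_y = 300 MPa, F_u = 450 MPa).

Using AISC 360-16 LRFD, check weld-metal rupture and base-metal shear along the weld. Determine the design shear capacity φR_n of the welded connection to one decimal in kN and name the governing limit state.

Weld metal: throat = 0.707×5 = 3.535 mm, L = 120 mm. φR_n = 0.75 × 0.6 × 490 × 3.535 × 120 = 93.5 kN.
Base metal shear (12 mm plate): yield φR_n = 1.0×0.6×300×12×120 = 259.2 kN; rupture φR_n = 0.75×0.6×450×12×120 = 291.6 kN; take 259.2 kN (yield).
Governing: min(93.5, 259.2) = 93.5 kN → weld metal.

93.5 kN (weld metal governs)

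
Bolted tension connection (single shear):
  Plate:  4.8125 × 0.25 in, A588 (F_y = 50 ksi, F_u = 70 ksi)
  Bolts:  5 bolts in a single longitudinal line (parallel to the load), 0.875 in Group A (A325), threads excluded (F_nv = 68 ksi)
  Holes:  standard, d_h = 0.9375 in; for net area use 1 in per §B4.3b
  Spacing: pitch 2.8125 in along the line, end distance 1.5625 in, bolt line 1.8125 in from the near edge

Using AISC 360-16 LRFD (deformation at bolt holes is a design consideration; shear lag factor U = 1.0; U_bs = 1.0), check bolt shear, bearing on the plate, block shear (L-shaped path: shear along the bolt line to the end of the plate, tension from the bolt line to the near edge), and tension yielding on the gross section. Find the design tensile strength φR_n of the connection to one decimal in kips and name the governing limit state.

54.1 kips (gross-section yield governs)

Bolt shear: A_b = π(0.875)²/4 = 0.60132 in². φR_n = 0.75 × 68 × 0.60132 × 5 × 1 = 153.3 kips.
Bearing (0.25 in plate, F_u = 70 ksi): end bolts L_c = 1.5625 − 0.9375/2 = 1.09375, R_n = min(1.2×1.09375×0.25×70, 2.4×0.875×0.25×70) = 22.969 kips/bolt; interior L_c = 2.8125 − 0.9375 = 1.875, R_n = 36.75 kips/bolt. φR_n = 0.75 × (1×22.969 + 4×36.75) = 127.5 kips.
Block shear: shear path 1×[1.5625+4×2.8125] = 1×12.8125 in, A_gv = 3.2031, A_nv = 1×(12.8125 − 4.5×1)×0.25 = 2.0781 in²; tension to near edge: (1.8125 − 0.5×1)×0.25 = 0.32813 in². R_n = min(0.6×70×2.0781, 0.6×50×3.2031) + 1.0×70×0.32813 = min(87.28, 96.093) + 22.969 = 110.25 kips. φR_n = 0.75 × 110.25 = 82.7 kips.
Tension yield (gross): A_g = 4.8125×0.25 = 1.2031 in². φR_n = 0.90 × 50 × 1.2031 = 54.1 kips.
Governing: min(153.3, 127.5, 82.7, 54.1) = 54.1 kips → gross-section yield.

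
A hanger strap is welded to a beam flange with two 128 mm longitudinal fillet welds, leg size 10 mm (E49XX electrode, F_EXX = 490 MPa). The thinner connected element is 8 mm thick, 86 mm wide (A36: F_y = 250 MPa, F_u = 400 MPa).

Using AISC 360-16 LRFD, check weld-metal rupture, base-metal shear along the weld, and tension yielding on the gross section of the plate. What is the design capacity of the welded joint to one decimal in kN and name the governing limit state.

Weld metal: throat = 0.707×10 = 7.07 mm, L = 2×128 = 256 mm. φR_n = 0.75 × 0.6 × 490 × 7.07 × 256 = 399.1 kN.
Base metal shear (8 mm plate): yield φR_n = 1.0×0.6×250×8×256 = 307.2 kN; rupture φR_n = 0.75×0.6×400×8×256 = 368.6 kN; take 307.2 kN (yield).
Tension yield (gross): A_g = 86×8 = 688 mm². φR_n = 0.90 × 250 × 688 = 154.8 kN.
Governing: min(399.1, 307.2, 154.8) = 154.8 kN → gross-section yield.

154.8 kN (gross-section yield governs)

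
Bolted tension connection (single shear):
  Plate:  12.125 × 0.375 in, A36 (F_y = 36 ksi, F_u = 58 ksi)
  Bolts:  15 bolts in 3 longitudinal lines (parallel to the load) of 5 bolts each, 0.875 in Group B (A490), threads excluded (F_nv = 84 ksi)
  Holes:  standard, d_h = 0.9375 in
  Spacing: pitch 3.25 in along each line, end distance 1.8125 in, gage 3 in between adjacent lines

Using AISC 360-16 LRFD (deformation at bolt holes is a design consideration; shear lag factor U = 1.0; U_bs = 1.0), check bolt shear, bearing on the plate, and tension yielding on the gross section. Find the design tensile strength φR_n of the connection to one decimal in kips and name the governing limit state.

Bolt shear: A_b = π(0.875)²/4 = 0.60132 in². φR_n = 0.75 × 84 × 0.60132 × 15 × 1 = 568.2 kips.
Bearing (0.375 in plate, F_u = 58 ksi): end bolts L_c = 1.8125 − 0.9375/2 = 1.34375, R_n = min(1.2×1.34375×0.375×58, 2.4×0.875×0.375×58) = 35.072 kips/bolt; interior L_c = 3.25 − 0.9375 = 2.3125, R_n = 45.675 kips/bolt. φR_n = 0.75 × (3×35.072 + 12×45.675) = 490.0 kips.
Tension yield (gross): A_g = 12.125×0.375 = 4.5469 in². φR_n = 0.90 × 36 × 4.5469 = 147.3 kips.
Governing: min(568.2, 490.0, 147.3) = 147.3 kips → gross-section yield.

147.3 kips (gross-section yield governs)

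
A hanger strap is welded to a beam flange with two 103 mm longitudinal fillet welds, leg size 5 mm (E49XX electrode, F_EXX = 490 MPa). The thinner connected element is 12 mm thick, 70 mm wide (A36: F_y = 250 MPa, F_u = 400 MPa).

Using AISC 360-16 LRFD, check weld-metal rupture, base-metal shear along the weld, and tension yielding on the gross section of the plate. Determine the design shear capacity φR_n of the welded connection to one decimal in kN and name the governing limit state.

Weld metal: throat = 0.707×5 = 3.535 mm, L = 2×103 = 206 mm. φR_n = 0.75 × 0.6 × 490 × 3.535 × 206 = 160.6 kN.
Base metal shear (12 mm plate): yield φR_n = 1.0×0.6×250×12×206 = 370.8 kN; rupture φR_n = 0.75×0.6×400×12×206 = 445.0 kN; take 370.8 kN (yield).
Tension yield (gross): A_g = 70×12 = 840 mm². φR_n = 0.90 × 250 × 840 = 189.0 kN.
Governing: min(160.6, 370.8, 189.0) = 160.6 kN → weld metal.

160.6 kN (weld metal governs)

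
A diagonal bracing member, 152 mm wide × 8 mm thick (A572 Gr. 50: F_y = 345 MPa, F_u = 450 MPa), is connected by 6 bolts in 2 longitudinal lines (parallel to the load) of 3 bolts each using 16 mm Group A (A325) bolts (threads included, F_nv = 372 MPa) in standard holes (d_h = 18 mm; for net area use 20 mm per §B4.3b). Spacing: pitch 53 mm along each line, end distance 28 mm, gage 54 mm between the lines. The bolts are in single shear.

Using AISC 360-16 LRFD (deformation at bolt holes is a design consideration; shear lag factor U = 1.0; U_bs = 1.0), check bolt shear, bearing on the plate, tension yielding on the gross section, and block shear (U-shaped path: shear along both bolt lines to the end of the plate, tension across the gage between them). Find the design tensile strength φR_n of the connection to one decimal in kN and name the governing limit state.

336.6 kN (bolt shear governs)

Bolt shear: A_b = π(16)²/4 = 201.06 mm². φR_n = 0.75 × 372 × 201.06 × 6 × 1 = 336.6 kN.
Bearing (8 mm plate, F_u = 450 MPa): end bolts L_c = 28 − 18/2 = 19, R_n = min(1.2×19×8×450, 2.4×16×8×450) = 82.08 kN/bolt; interior L_c = 53 − 18 = 35, R_n = 138.24 kN/bolt. φR_n = 0.75 × (2×82.08 + 4×138.24) = 537.8 kN.
Tension yield (gross): A_g = 152×8 = 1216 mm². φR_n = 0.90 × 345 × 1216 = 377.6 kN.
Block shear: shear path 2×[28+2×53] = 2×134 mm, A_gv = 2144, A_nv = 2×(134 − 2.5×20)×8 = 1344 mm²; tension across gage: (54 − 1×20)×8 = 272 mm². R_n = min(0.6×450×1344, 0.6×345×2144) + 1.0×450×272 = min(362.88, 443.81) + 122.4 = 485.28 kN. φR_n = 0.75 × 485.28 = 364.0 kN.
Governing: min(336.6, 537.8, 377.6, 364.0) = 336.6 kN → bolt shear.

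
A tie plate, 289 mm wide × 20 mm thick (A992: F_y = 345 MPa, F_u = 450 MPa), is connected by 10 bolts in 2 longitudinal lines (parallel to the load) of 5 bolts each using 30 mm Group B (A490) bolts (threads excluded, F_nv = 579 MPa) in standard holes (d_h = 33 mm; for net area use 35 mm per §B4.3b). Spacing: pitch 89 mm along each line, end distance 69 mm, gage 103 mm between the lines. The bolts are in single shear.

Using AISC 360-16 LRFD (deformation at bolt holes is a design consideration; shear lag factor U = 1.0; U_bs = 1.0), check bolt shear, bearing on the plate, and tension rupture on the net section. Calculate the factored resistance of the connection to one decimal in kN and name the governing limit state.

Bolt shear: A_b = π(30)²/4 = 706.86 mm². φR_n = 0.75 × 579 × 706.86 × 10 × 1 = 3069.5 kN.
Bearing (20 mm plate, F_u = 450 MPa): end bolts L_c = 69 − 33/2 = 52.5, R_n = min(1.2×52.5×20×450, 2.4×30×20×450) = 567 kN/bolt; interior L_c = 89 − 33 = 56, R_n = 604.8 kN/bolt. φR_n = 0.75 × (2×567 + 8×604.8) = 4479.3 kN.
Tension rupture (net): A_n = (289 − 2×35)×20 = 4380 mm² (U = 1.0, A_e = A_n). φR_n = 0.75 × 450 × 4380 = 1478.3 kN.
Governing: min(3069.5, 4479.3, 1478.3) = 1478.3 kN → net-section rupture.

1478.3 kN (net-section rupture governs)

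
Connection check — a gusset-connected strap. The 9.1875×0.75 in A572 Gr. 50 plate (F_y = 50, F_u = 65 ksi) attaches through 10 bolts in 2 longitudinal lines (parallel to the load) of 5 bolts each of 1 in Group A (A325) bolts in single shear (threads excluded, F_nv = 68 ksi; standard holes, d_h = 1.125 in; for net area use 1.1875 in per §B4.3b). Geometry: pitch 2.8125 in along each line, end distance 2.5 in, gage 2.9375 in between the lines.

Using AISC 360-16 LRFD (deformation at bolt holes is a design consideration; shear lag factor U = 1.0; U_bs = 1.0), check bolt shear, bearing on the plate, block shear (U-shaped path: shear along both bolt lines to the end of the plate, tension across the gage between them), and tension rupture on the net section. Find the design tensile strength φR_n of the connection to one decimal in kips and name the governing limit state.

249.1 kips (net-section rupture governs)

Bolt shear: A_b = π(1)²/4 = 0.7854 in². φR_n = 0.75 × 68 × 0.7854 × 10 × 1 = 400.6 kips.
Bearing (0.75 in plate, F_u = 65 ksi): end bolts L_c = 2.5 − 1.125/2 = 1.9375, R_n = min(1.2×1.9375×0.75×65, 2.4×1×0.75×65) = 113.34 kips/bolt; interior L_c = 2.8125 − 1.125 = 1.6875, R_n = 98.719 kips/bolt. φR_n = 0.75 × (2×113.34 + 8×98.719) = 762.3 kips.
Block shear: shear path 2×[2.5+4×2.8125] = 2×13.75 in, A_gv = 20.625, A_nv = 2×(13.75 − 4.5×1.1875)×0.75 = 12.609 in²; tension across gage: (2.9375 − 1×1.1875)×0.75 = 1.3125 in². R_n = min(0.6×65×12.609, 0.6×50×20.625) + 1.0×65×1.3125 = min(491.75, 618.75) + 85.313 = 577.06 kips. φR_n = 0.75 × 577.06 = 432.8 kips.
Tension rupture (net): A_n = (9.1875 − 2×1.1875)×0.75 = 5.1094 in² (U = 1.0, A_e = A_n). φR_n = 0.75 × 65 × 5.1094 = 249.1 kips.
Governing: min(400.6, 762.3, 432.8, 249.1) = 249.1 kips → net-section rupture.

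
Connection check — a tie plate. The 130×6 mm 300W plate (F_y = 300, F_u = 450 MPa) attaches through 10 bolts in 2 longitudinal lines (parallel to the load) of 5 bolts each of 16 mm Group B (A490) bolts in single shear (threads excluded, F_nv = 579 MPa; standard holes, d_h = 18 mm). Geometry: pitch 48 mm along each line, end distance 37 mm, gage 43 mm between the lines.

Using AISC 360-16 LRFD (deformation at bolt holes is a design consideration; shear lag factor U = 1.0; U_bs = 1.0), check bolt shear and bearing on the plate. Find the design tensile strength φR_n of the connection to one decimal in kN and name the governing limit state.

Bolt shear: A_b = π(16)²/4 = 201.06 mm². φR_n = 0.75 × 579 × 201.06 × 10 × 1 = 873.1 kN.
Bearing (6 mm plate, F_u = 450 MPa): end bolts L_c = 37 − 18/2 = 28, R_n = min(1.2×28×6×450, 2.4×16×6×450) = 90.72 kN/bolt; interior L_c = 48 − 18 = 30, R_n = 97.2 kN/bolt. φR_n = 0.75 × (2×90.72 + 8×97.2) = 719.3 kN.
Governing: min(873.1, 719.3) = 719.3 kN → bearing.

719.3 kN (bearing governs)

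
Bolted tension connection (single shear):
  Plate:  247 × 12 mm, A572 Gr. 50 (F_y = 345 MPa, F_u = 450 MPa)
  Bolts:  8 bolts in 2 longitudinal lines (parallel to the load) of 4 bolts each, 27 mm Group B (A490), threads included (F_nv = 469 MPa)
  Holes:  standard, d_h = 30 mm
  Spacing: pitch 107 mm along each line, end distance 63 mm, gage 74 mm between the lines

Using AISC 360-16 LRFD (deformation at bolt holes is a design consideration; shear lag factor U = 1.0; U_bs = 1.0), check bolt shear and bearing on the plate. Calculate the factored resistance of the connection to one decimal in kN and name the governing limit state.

1611.2 kN (bolt shear governs)

Bolt shear: A_b = π(27)²/4 = 572.56 mm². φR_n = 0.75 × 469 × 572.56 × 8 × 1 = 1611.2 kN.
Bearing (12 mm plate, F_u = 450 MPa): end bolts L_c = 63 − 30/2 = 48, R_n = min(1.2×48×12×450, 2.4×27×12×450) = 311.04 kN/bolt; interior L_c = 107 − 30 = 77, R_n = 349.92 kN/bolt. φR_n = 0.75 × (2×311.04 + 6×349.92) = 2041.2 kN.
Governing: min(1611.2, 2041.2) = 1611.2 kN → bolt shear.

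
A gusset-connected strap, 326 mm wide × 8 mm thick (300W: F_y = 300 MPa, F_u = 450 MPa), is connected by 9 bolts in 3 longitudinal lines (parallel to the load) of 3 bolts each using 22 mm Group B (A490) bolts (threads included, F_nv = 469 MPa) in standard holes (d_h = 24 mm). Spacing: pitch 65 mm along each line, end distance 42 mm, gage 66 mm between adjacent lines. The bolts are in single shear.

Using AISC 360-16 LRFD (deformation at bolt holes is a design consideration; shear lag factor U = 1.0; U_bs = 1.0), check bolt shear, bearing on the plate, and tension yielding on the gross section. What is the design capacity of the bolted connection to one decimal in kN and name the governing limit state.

Bolt shear: A_b = π(22)²/4 = 380.13 mm². φR_n = 0.75 × 469 × 380.13 × 9 × 1 = 1203.4 kN.
Bearing (8 mm plate, F_u = 450 MPa): end bolts L_c = 42 − 24/2 = 30, R_n = min(1.2×30×8×450, 2.4×22×8×450) = 129.6 kN/bolt; interior L_c = 65 − 24 = 41, R_n = 177.12 kN/bolt. φR_n = 0.75 × (3×129.6 + 6×177.12) = 1088.6 kN.
Tension yield (gross): A_g = 326×8 = 2608 mm². φR_n = 0.90 × 300 × 2608 = 704.2 kN.
Governing: min(1203.4, 1088.6, 704.2) = 704.2 kN → gross-section yield.

704.2 kN (gross-section yield governs)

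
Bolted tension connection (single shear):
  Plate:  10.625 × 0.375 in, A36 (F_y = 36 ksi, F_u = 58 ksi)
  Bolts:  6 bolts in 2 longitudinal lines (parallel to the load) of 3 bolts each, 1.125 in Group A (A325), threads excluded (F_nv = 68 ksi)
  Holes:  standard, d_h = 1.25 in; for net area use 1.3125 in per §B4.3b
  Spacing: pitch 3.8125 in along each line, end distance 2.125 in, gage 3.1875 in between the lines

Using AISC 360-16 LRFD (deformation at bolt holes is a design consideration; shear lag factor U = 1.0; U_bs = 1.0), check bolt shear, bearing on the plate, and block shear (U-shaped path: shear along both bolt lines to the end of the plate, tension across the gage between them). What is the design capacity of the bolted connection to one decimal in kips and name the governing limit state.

149.0 kips (block shear governs)

Bolt shear: A_b = π(1.125)²/4 = 0.99402 in². φR_n = 0.75 × 68 × 0.99402 × 6 × 1 = 304.2 kips.
Bearing (0.375 in plate, F_u = 58 ksi): end bolts L_c = 2.125 − 1.25/2 = 1.5, R_n = min(1.2×1.5×0.375×58, 2.4×1.125×0.375×58) = 39.15 kips/bolt; interior L_c = 3.8125 − 1.25 = 2.5625, R_n = 58.725 kips/bolt. φR_n = 0.75 × (2×39.15 + 4×58.725) = 234.9 kips.
Block shear: shear path 2×[2.125+2×3.8125] = 2×9.75 in, A_gv = 7.3125, A_nv = 2×(9.75 − 2.5×1.3125)×0.375 = 4.8516 in²; tension across gage: (3.1875 − 1×1.3125)×0.375 = 0.70313 in². R_n = min(0.6×58×4.8516, 0.6×36×7.3125) + 1.0×58×0.70313 = min(168.84, 157.95) + 40.782 = 198.73 kips. φR_n = 0.75 × 198.73 = 149.0 kips.
Governing: min(304.2, 234.9, 149.0) = 149.0 kips → block shear.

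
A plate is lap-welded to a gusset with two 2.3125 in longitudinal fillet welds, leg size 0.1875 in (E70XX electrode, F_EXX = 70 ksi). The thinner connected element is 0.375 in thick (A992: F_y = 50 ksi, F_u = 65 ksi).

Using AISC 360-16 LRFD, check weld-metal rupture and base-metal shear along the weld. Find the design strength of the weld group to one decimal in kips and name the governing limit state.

19.3 kips (weld metal governs)

Weld metal: throat = 0.707×0.1875 = 0.13256 in, L = 2×2.3125 = 4.625 in. φR_n = 0.75 × 0.6 × 70 × 0.13256 × 4.625 = 19.3 kips.
Base metal shear (0.375 in plate): yield φR_n = 1.0×0.6×50×0.375×4.625 = 52.0 kips; rupture φR_n = 0.75×0.6×65×0.375×4.625 = 50.7 kips; take 50.7 kips (rupture).
Governing: min(19.3, 50.7) = 19.3 kips → weld metal.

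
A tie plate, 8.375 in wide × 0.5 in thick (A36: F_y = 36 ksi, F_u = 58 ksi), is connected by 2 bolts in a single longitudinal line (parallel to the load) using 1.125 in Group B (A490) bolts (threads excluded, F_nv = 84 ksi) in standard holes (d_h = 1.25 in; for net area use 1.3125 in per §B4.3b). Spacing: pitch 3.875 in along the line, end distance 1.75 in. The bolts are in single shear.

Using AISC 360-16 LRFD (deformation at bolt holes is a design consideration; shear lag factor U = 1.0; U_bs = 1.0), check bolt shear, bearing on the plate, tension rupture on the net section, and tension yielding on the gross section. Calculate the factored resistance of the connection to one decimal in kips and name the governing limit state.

Bolt shear: A_b = π(1.125)²/4 = 0.99402 in². φR_n = 0.75 × 84 × 0.99402 × 2 × 1 = 125.2 kips.
Bearing (0.5 in plate, F_u = 58 ksi): end bolts L_c = 1.75 − 1.25/2 = 1.125, R_n = min(1.2×1.125×0.5×58, 2.4×1.125×0.5×58) = 39.15 kips/bolt; interior L_c = 3.875 − 1.25 = 2.625, R_n = 78.3 kips/bolt. φR_n = 0.75 × (1×39.15 + 1×78.3) = 88.1 kips.
Tension rupture (net): A_n = (8.375 − 1×1.3125)×0.5 = 3.5313 in² (U = 1.0, A_e = A_n). φR_n = 0.75 × 58 × 3.5313 = 153.6 kips.
Tension yield (gross): A_g = 8.375×0.5 = 4.1875 in². φR_n = 0.90 × 36 × 4.1875 = 135.7 kips.
Governing: min(125.2, 88.1, 153.6, 135.7) = 88.1 kips → bearing.

88.1 kips (bearing governs)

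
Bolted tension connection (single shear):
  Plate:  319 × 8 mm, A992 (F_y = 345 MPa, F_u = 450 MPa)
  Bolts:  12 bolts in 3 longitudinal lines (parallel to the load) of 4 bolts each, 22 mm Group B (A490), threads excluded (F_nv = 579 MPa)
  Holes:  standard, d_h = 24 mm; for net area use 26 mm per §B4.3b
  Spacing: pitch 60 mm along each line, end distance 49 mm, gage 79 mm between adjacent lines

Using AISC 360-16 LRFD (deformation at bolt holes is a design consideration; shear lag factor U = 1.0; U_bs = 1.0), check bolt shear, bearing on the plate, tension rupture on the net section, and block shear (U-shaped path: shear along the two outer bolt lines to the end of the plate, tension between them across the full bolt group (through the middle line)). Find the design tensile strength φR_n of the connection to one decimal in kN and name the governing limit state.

650.7 kN (net-section rupture governs)

Bolt shear: A_b = π(22)²/4 = 380.13 mm². φR_n = 0.75 × 579 × 380.13 × 12 × 1 = 1980.9 kN.
Bearing (8 mm plate, F_u = 450 MPa): end bolts L_c = 49 − 24/2 = 37, R_n = min(1.2×37×8×450, 2.4×22×8×450) = 159.84 kN/bolt; interior L_c = 60 − 24 = 36, R_n = 155.52 kN/bolt. φR_n = 0.75 × (3×159.84 + 9×155.52) = 1409.4 kN.
Tension rupture (net): A_n = (319 − 3×26)×8 = 1928 mm² (U = 1.0, A_e = A_n). φR_n = 0.75 × 450 × 1928 = 650.7 kN.
Block shear: shear path 2×[49+3×60] = 2×229 mm, A_gv = 3664, A_nv = 2×(229 − 3.5×26)×8 = 2208 mm²; tension across gage: (158 − 2×26)×8 = 848 mm². R_n = min(0.6×450×2208, 0.6×345×3664) + 1.0×450×848 = min(596.16, 758.45) + 381.6 = 977.76 kN. φR_n = 0.75 × 977.76 = 733.3 kN.
Governing: min(1980.9, 1409.4, 650.7, 733.3) = 650.7 kN → net-section rupture.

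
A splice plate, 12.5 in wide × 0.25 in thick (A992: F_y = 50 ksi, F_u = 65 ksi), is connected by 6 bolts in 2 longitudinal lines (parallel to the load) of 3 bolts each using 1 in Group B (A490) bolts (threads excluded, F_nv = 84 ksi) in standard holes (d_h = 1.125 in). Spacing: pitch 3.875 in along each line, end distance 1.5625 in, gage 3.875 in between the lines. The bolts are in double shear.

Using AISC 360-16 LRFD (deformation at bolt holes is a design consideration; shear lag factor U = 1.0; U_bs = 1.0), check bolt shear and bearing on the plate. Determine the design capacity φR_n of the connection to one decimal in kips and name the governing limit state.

146.3 kips (bearing governs)

Bolt shear: A_b = π(1)²/4 = 0.7854 in². φR_n = 0.75 × 84 × 0.7854 × 6 × 2 = 593.8 kips.
Bearing (0.25 in plate, F_u = 65 ksi): end bolts L_c = 1.5625 − 1.125/2 = 1, R_n = min(1.2×1×0.25×65, 2.4×1×0.25×65) = 19.5 kips/bolt; interior L_c = 3.875 − 1.125 = 2.75, R_n = 39 kips/bolt. φR_n = 0.75 × (2×19.5 + 4×39) = 146.3 kips.
Governing: min(593.8, 146.3) = 146.3 kips → bearing.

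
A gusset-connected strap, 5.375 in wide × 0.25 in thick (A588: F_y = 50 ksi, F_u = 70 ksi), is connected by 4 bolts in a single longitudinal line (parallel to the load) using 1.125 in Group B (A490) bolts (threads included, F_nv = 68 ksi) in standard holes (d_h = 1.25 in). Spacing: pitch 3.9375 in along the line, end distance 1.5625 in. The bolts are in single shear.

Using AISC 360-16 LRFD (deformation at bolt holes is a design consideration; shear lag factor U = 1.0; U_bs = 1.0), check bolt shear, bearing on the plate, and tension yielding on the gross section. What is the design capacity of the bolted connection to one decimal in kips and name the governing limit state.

60.5 kips (gross-section yield governs)

Bolt shear: A_b = π(1.125)²/4 = 0.99402 in². φR_n = 0.75 × 68 × 0.99402 × 4 × 1 = 202.8 kips.
Bearing (0.25 in plate, F_u = 70 ksi): end bolts L_c = 1.5625 − 1.25/2 = 0.9375, R_n = min(1.2×0.9375×0.25×70, 2.4×1.125×0.25×70) = 19.688 kips/bolt; interior L_c = 3.9375 − 1.25 = 2.6875, R_n = 47.25 kips/bolt. φR_n = 0.75 × (1×19.688 + 3×47.25) = 121.1 kips.
Tension yield (gross): A_g = 5.375×0.25 = 1.3438 in². φR_n = 0.90 × 50 × 1.3438 = 60.5 kips.
Governing: min(202.8, 121.1, 60.5) = 60.5 kips → gross-section yield.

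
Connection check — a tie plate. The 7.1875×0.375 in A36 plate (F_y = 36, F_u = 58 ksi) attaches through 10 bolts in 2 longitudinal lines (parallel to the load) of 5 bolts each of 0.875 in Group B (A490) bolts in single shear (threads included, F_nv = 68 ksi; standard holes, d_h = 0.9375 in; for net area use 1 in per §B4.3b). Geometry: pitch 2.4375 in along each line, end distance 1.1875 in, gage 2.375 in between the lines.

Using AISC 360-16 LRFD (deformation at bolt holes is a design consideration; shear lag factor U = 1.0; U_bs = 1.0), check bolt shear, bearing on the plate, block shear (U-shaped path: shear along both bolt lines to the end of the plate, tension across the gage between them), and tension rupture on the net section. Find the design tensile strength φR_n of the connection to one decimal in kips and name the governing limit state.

Bolt shear: A_b = π(0.875)²/4 = 0.60132 in². φR_n = 0.75 × 68 × 0.60132 × 10 × 1 = 306.7 kips.
Bearing (0.375 in plate, F_u = 58 ksi): end bolts L_c = 1.1875 − 0.9375/2 = 0.71875, R_n = min(1.2×0.71875×0.375×58, 2.4×0.875×0.375×58) = 18.759 kips/bolt; interior L_c = 2.4375 − 0.9375 = 1.5, R_n = 39.15 kips/bolt. φR_n = 0.75 × (2×18.759 + 8×39.15) = 263.0 kips.
Block shear: shear path 2×[1.1875+4×2.4375] = 2×10.9375 in, A_gv = 8.2031, A_nv = 2×(10.9375 − 4.5×1)×0.375 = 4.8281 in²; tension across gage: (2.375 − 1×1)×0.375 = 0.51563 in². R_n = min(0.6×58×4.8281, 0.6×36×8.2031) + 1.0×58×0.51563 = min(168.02, 177.19) + 29.907 = 197.93 kips. φR_n = 0.75 × 197.93 = 148.4 kips.
Tension rupture (net): A_n = (7.1875 − 2×1)×0.375 = 1.9453 in² (U = 1.0, A_e = A_n). φR_n = 0.75 × 58 × 1.9453 = 84.6 kips.
Governing: min(306.7, 263.0, 148.4, 84.6) = 84.6 kips → net-section rupture.

84.6 kips (net-section rupture governs)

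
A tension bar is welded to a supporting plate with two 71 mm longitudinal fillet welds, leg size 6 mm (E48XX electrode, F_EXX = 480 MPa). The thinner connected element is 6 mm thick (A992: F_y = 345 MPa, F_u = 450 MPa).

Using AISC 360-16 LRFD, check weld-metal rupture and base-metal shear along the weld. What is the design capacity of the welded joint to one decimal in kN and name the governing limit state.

Weld metal: throat = 0.707×6 = 4.242 mm, L = 2×71 = 142 mm. φR_n = 0.75 × 0.6 × 480 × 4.242 × 142 = 130.1 kN.
Base metal shear (6 mm plate): yield φR_n = 1.0×0.6×345×6×142 = 176.4 kN; rupture φR_n = 0.75×0.6×450×6×142 = 172.5 kN; take 172.5 kN (rupture).
Governing: min(130.1, 172.5) = 130.1 kN → weld metal.

130.1 kN (weld metal governs)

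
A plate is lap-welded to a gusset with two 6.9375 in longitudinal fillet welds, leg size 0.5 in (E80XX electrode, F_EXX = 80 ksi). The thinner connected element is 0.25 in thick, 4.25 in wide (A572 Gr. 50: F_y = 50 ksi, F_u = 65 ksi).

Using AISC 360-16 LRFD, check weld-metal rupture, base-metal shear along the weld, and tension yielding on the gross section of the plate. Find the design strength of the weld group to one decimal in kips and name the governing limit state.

47.8 kips (gross-section yield governs)

Weld metal: throat = 0.707×0.5 = 0.3535 in, L = 2×6.9375 = 13.875 in. φR_n = 0.75 × 0.6 × 80 × 0.3535 × 13.875 = 176.6 kips.
Base metal shear (0.25 in plate): yield φR_n = 1.0×0.6×50×0.25×13.875 = 104.1 kips; rupture φR_n = 0.75×0.6×65×0.25×13.875 = 101.5 kips; take 101.5 kips (rupture).
Tension yield (gross): A_g = 4.25×0.25 = 1.0625 in². φR_n = 0.90 × 50 × 1.0625 = 47.8 kips.
Governing: min(176.6, 101.5, 47.8) = 47.8 kips → gross-section yield.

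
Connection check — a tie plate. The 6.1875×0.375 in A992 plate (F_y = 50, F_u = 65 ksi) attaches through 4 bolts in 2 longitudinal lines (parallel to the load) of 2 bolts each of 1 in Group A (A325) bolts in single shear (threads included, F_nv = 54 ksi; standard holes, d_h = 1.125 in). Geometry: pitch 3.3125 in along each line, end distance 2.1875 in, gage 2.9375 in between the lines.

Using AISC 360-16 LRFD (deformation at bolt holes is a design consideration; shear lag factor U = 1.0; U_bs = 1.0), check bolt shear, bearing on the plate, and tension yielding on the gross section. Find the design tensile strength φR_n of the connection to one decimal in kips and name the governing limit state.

104.4 kips (gross-section yield governs)

Bolt shear: A_b = π(1)²/4 = 0.7854 in². φR_n = 0.75 × 54 × 0.7854 × 4 × 1 = 127.2 kips.
Bearing (0.375 in plate, F_u = 65 ksi): end bolts L_c = 2.1875 − 1.125/2 = 1.625, R_n = min(1.2×1.625×0.375×65, 2.4×1×0.375×65) = 47.531 kips/bolt; interior L_c = 3.3125 − 1.125 = 2.1875, R_n = 58.5 kips/bolt. φR_n = 0.75 × (2×47.531 + 2×58.5) = 159.0 kips.
Tension yield (gross): A_g = 6.1875×0.375 = 2.3203 in². φR_n = 0.90 × 50 × 2.3203 = 104.4 kips.
Governing: min(127.2, 159.0, 104.4) = 104.4 kips → gross-section yield.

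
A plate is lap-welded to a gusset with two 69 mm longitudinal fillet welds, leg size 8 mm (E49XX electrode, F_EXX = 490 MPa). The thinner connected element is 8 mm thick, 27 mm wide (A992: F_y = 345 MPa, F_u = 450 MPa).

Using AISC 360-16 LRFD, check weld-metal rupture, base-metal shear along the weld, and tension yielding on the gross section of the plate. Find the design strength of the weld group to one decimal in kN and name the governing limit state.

67.1 kN (gross-section yield governs)

Weld metal: throat = 0.707×8 = 5.656 mm, L = 2×69 = 138 mm. φR_n = 0.75 × 0.6 × 490 × 5.656 × 138 = 172.1 kN.
Base metal shear (8 mm plate): yield φR_n = 1.0×0.6×345×8×138 = 228.5 kN; rupture φR_n = 0.75×0.6×450×8×138 = 223.6 kN; take 223.6 kN (rupture).
Tension yield (gross): A_g = 27×8 = 216 mm². φR_n = 0.90 × 345 × 216 = 67.1 kN.
Governing: min(172.1, 223.6, 67.1) = 67.1 kN → gross-section yield.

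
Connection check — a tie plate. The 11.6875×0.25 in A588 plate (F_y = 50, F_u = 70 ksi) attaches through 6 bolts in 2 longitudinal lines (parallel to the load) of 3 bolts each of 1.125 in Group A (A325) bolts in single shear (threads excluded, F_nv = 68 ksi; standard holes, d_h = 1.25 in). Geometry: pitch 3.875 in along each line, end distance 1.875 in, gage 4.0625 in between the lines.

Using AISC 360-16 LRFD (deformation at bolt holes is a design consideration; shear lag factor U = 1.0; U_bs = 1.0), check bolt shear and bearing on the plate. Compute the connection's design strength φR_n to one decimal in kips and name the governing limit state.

Bolt shear: A_b = π(1.125)²/4 = 0.99402 in². φR_n = 0.75 × 68 × 0.99402 × 6 × 1 = 304.2 kips.
Bearing (0.25 in plate, F_u = 70 ksi): end bolts L_c = 1.875 − 1.25/2 = 1.25, R_n = min(1.2×1.25×0.25×70, 2.4×1.125×0.25×70) = 26.25 kips/bolt; interior L_c = 3.875 − 1.25 = 2.625, R_n = 47.25 kips/bolt. φR_n = 0.75 × (2×26.25 + 4×47.25) = 181.1 kips.
Governing: min(304.2, 181.1) = 181.1 kips → bearing.

181.1 kips (bearing governs)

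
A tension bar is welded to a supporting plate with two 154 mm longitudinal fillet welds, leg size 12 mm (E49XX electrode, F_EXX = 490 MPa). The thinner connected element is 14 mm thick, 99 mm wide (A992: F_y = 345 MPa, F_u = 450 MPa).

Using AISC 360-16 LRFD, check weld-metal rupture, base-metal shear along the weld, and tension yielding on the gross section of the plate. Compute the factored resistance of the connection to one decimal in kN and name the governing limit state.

430.4 kN (gross-section yield governs)

Weld metal: throat = 0.707×12 = 8.484 mm, L = 2×154 = 308 mm. φR_n = 0.75 × 0.6 × 490 × 8.484 × 308 = 576.2 kN.
Base metal shear (14 mm plate): yield φR_n = 1.0×0.6×345×14×308 = 892.6 kN; rupture φR_n = 0.75×0.6×450×14×308 = 873.2 kN; take 873.2 kN (rupture).
Tension yield (gross): A_g = 99×14 = 1386 mm². φR_n = 0.90 × 345 × 1386 = 430.4 kN.
Governing: min(576.2, 873.2, 430.4) = 430.4 kN → gross-section yield.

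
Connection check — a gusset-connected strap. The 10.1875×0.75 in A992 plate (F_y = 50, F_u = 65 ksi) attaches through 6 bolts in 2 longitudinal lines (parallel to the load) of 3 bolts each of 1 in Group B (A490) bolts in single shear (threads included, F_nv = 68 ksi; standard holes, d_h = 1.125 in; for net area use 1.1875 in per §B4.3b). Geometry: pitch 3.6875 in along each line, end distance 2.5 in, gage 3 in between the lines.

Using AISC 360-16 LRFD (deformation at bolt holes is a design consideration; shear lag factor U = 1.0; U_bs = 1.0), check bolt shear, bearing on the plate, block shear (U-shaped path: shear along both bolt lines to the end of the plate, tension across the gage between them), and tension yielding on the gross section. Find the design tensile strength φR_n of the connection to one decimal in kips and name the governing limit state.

Bolt shear: A_b = π(1)²/4 = 0.7854 in². φR_n = 0.75 × 68 × 0.7854 × 6 × 1 = 240.3 kips.
Bearing (0.75 in plate, F_u = 65 ksi): end bolts L_c = 2.5 − 1.125/2 = 1.9375, R_n = min(1.2×1.9375×0.75×65, 2.4×1×0.75×65) = 113.34 kips/bolt; interior L_c = 3.6875 − 1.125 = 2.5625, R_n = 117 kips/bolt. φR_n = 0.75 × (2×113.34 + 4×117) = 521.0 kips.
Block shear: shear path 2×[2.5+2×3.6875] = 2×9.875 in, A_gv = 14.813, A_nv = 2×(9.875 − 2.5×1.1875)×0.75 = 10.359 in²; tension across gage: (3 − 1×1.1875)×0.75 = 1.3594 in². R_n = min(0.6×65×10.359, 0.6×50×14.813) + 1.0×65×1.3594 = min(404, 444.39) + 88.361 = 492.36 kips. φR_n = 0.75 × 492.36 = 369.3 kips.
Tension yield (gross): A_g = 10.1875×0.75 = 7.6406 in². φR_n = 0.90 × 50 × 7.6406 = 343.8 kips.
Governing: min(240.3, 521.0, 369.3, 343.8) = 240.3 kips → bolt shear.

240.3 kips (bolt shear governs)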